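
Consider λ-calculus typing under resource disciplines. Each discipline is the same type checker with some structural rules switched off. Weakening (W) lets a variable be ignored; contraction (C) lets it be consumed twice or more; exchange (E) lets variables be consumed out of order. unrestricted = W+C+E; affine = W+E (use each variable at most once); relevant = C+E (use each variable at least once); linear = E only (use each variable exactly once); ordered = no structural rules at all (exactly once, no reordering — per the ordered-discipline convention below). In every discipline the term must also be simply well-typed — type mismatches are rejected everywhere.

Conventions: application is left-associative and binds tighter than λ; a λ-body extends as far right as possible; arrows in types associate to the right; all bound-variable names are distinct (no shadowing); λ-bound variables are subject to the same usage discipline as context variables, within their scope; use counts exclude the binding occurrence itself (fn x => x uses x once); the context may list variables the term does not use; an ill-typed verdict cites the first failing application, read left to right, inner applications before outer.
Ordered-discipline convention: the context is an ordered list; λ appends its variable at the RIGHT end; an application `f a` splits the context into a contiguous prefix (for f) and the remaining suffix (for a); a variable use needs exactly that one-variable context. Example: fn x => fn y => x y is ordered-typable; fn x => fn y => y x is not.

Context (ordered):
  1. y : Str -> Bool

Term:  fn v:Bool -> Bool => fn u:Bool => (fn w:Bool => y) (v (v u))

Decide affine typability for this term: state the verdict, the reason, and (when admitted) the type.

no — repeated use of v ×2
use counts: y=1; v (λ-bound)=2; u (λ-bound)=1; w (λ-bound)=0
uses in reading order: y, v, v, u
typing: well-typed — term : (Bool -> Bool) -> Bool -> Str -> Bool
summary: ordered ✗ | linear ✗ | affine ✗ | relevant ✗ | unrestricted ✓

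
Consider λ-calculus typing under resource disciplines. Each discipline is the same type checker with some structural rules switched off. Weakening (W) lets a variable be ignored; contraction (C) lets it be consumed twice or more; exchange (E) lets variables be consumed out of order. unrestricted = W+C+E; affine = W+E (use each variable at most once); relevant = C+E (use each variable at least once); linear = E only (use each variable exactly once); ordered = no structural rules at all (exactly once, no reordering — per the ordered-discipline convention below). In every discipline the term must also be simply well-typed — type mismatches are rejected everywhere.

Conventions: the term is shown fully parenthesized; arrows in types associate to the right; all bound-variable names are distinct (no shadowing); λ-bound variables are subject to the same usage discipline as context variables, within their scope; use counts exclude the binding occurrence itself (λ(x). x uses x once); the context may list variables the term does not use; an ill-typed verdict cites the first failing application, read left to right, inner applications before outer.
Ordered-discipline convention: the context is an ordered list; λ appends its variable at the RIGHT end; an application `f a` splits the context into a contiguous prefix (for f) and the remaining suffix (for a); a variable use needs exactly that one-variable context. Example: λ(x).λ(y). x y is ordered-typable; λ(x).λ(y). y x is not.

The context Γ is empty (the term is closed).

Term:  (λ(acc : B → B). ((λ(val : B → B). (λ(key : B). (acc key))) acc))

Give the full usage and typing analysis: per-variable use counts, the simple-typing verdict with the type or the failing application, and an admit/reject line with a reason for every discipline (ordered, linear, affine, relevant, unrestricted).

use counts: acc [bound]: 2, val [bound]: 0, key [bound]: 1
order of uses: acc, key, acc
typing: well-typed — term : (B → B) → B → B
ordered: ✗ — acc ×2 used more than once (contraction); val left unused
linear: ✗ — acc ×2 used more than once (contraction); val left unused
affine: ✗ — acc ×2 used more than once (contraction)
relevant: ✗ — val left unused
unrestricted: ✓ — simply typable at (B → B) → B → B; W, C, E all held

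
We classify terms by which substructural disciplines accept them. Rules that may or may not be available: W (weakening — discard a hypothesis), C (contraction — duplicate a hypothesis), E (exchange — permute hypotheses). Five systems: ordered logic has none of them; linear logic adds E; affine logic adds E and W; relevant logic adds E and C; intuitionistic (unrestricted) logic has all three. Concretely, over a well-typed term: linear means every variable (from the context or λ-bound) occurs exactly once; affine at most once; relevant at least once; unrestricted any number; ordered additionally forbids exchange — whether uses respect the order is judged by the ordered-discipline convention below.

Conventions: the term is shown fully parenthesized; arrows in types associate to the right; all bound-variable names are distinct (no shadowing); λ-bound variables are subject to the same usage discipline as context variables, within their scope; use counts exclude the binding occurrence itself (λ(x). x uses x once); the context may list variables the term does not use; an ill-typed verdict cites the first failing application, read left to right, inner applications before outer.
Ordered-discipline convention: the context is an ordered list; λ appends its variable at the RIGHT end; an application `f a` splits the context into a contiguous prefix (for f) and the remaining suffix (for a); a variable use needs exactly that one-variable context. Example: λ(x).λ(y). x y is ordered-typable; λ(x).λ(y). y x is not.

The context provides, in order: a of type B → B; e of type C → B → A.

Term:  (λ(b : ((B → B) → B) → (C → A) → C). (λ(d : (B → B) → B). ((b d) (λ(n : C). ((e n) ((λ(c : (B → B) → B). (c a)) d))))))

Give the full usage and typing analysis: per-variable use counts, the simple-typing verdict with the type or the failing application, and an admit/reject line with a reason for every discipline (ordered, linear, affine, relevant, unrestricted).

variable uses: a: 1, e: 1, b [bound]: 1, d [bound]: 2, n [bound]: 1, c [bound]: 1
left-to-right use order: b, d, e, n, c, a, d
typing: well-typed at (((B → B) → B) → (C → A) → C) → ((B → B) → B) → C
ordered ✗ (needs contraction — d ×2)
linear ✗ (needs contraction — d ×2)
affine ✗ (needs contraction — d ×2)
relevant ✓ (at least one use each (a, e, b, d, n, c))
unrestricted ✓ (type-checks ((((B → B) → B) → (C → A) → C) → ((B → B) → B) → C) and nothing is barred)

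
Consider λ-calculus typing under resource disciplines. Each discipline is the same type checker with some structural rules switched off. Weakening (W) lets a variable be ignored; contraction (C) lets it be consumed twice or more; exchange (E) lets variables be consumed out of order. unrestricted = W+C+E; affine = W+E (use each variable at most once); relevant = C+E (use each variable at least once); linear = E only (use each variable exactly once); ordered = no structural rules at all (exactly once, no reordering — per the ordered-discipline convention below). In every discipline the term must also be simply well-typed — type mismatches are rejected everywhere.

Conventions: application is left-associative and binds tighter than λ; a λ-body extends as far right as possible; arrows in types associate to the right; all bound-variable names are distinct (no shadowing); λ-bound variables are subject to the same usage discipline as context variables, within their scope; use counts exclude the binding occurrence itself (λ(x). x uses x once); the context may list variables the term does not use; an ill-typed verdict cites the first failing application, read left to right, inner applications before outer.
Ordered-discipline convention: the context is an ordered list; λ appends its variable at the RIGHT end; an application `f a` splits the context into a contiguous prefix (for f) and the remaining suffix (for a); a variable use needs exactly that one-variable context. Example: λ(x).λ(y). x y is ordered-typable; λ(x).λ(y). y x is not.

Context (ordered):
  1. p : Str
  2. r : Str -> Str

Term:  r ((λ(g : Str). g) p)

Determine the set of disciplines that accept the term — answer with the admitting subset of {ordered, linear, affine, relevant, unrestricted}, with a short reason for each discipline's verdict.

accepted by: linear, affine, relevant, unrestricted
usage: p: 1×, r: 1×, g (λ-bound): 1×
order of uses: r, g, p
typing: ✓ — Str
ordered: ✗ — no ordered split (uses run r, g, p)
linear: ✓ — exactly-once usage across p, r, g
affine: ✓ — none of p, r, g used more than once
relevant: ✓ — at least one use each (p, r, g)
unrestricted: ✓ — simply typable at Str; W, C, E all held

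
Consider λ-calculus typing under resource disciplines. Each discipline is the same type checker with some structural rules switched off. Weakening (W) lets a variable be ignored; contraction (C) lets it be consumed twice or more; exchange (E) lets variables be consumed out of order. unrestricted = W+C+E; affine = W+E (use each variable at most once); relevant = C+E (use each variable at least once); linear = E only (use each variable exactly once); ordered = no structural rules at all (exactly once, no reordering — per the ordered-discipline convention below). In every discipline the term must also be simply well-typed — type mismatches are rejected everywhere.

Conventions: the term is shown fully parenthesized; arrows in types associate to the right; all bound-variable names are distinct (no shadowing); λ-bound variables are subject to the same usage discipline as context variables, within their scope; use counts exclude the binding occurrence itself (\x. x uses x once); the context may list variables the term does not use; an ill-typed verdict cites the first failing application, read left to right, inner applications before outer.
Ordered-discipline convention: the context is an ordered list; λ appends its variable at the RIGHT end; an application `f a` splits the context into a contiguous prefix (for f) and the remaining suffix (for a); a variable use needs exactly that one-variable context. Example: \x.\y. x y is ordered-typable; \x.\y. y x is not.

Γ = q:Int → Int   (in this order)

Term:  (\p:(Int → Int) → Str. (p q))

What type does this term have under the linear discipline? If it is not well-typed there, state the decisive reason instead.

term : ((Int → Int) → Str) → Str
variable uses: q ×1; p (λ-bound) ×1
uses in reading order: p, q
typing: the term checks, with type ((Int → Int) → Str) → Str
all disciplines: ordered ✗; linear ✓; affine ✓; relevant ✓; unrestricted ✓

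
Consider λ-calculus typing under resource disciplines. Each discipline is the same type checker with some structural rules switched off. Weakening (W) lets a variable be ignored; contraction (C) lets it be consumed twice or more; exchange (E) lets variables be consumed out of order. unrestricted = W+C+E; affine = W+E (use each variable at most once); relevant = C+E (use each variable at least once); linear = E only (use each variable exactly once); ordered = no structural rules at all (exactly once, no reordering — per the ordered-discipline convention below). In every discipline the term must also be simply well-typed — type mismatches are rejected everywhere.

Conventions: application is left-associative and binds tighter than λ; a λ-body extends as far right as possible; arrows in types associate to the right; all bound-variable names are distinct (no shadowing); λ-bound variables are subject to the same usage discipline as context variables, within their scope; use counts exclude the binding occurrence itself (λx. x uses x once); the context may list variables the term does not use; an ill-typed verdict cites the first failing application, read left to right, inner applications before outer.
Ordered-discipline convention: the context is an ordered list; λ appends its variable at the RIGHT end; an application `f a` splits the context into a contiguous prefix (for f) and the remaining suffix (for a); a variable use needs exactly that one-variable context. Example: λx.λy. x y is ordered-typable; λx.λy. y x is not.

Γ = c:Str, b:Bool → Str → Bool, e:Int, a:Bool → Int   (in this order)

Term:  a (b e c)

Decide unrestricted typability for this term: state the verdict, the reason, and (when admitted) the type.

no — a type mismatch blocks all five
usage: c=1; b=1; e=1; a=1
order of uses: a, b, e, c
typing: ill-typed: an argument Int mismatches the expected Bool
per-discipline verdicts: ordered ✗ · linear ✗ · affine ✗ · relevant ✗ · unrestricted ✗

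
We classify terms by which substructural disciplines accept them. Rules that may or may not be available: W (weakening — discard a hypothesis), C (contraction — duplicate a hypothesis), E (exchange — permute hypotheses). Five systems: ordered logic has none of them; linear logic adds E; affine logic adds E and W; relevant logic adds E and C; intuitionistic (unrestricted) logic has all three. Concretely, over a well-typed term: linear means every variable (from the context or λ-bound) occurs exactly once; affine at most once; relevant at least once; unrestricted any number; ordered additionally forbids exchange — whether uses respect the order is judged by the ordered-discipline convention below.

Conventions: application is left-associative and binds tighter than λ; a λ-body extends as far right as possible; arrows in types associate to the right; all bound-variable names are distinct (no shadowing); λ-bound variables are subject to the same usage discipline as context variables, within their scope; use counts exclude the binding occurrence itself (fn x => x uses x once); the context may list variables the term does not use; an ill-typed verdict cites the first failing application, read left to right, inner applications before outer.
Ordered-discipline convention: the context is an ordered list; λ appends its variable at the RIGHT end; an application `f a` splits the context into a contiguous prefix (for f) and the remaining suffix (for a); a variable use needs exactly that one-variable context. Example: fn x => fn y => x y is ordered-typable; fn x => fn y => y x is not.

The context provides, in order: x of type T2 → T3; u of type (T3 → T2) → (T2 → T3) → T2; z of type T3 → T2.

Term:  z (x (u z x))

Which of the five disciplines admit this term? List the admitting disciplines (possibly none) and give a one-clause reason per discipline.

admitted by: relevant, unrestricted
counts: x: 2; u: 1; z: 2
use order (left to right): z, x, u, z, x
typing: the term checks, with type T2
ordered: ✗, needs contraction — x ×2, z ×2
linear: ✗, needs contraction — x ×2, z ×2
affine: ✗, needs contraction — x ×2, z ×2
relevant: ✓, x, u, z: all used, weakening unneeded
unrestricted: ✓, typability at T2 is all that's needed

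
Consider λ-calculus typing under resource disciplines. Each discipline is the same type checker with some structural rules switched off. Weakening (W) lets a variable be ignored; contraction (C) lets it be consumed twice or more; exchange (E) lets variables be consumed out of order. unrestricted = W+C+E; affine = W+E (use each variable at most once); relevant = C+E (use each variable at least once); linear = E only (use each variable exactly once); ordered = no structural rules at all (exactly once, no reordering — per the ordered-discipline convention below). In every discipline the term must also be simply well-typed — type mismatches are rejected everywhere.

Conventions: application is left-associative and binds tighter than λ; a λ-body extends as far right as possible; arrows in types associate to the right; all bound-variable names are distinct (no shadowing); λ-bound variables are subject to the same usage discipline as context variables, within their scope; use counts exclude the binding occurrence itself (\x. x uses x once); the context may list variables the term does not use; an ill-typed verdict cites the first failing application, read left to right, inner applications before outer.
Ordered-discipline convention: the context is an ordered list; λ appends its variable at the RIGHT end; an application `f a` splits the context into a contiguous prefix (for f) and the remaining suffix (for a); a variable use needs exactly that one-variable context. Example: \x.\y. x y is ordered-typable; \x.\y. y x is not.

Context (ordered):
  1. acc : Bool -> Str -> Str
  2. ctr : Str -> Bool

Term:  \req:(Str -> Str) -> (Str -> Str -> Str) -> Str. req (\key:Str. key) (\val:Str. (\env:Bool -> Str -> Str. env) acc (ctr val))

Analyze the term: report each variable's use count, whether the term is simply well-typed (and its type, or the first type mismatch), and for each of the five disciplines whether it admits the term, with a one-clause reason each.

variable uses: acc: 1; ctr: 1; req (bound): 1; key (bound): 1; val (bound): 1; env (bound): 1
use order (left to right): req, key, env, acc, ctr, val
typing: ✓ — ((Str -> Str) -> (Str -> Str -> Str) -> Str) -> Str
ordered: ✗, use order req, key, env, acc, ctr, val needs exchange
linear: ✓, acc, ctr, req, key, val, env: one use apiece
affine: ✓, at most one use each (acc, ctr, req, key, val, env)
relevant: ✓, every one of acc, ctr, req, key, val, env appears
unrestricted: ✓, typability at ((Str -> Str) -> (Str -> Str -> Str) -> Str) -> Str is all that's needed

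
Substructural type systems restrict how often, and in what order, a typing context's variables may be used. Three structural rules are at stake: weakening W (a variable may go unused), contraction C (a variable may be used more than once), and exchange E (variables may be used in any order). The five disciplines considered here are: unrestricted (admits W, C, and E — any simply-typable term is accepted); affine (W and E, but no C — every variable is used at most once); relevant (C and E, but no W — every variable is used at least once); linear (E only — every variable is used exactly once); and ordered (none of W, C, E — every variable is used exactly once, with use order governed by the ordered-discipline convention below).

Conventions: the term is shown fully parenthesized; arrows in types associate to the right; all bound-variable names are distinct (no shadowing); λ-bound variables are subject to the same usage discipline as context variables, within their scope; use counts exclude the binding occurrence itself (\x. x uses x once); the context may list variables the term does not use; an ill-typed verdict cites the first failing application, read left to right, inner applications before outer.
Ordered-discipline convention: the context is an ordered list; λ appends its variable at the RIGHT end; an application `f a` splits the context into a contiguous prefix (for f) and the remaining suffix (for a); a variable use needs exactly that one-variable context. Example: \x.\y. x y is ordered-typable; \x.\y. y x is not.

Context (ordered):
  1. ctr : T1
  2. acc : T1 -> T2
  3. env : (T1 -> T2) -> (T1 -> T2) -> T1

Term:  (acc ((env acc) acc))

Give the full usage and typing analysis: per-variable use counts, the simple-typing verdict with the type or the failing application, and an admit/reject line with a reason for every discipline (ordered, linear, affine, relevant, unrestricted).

usage: ctr: 0×, acc: 3×, env: 1×
uses in reading order: acc, env, acc, acc
typing: ✓ — T2
ordered: ✗ — needs contraction — acc ×3; needs weakening: ctr unused
linear: ✗ — needs contraction — acc ×3; needs weakening: ctr unused
affine: ✗ — needs contraction — acc ×3
relevant: ✗ — needs weakening: ctr unused
unrestricted: ✓ — simply typable at T2; W, C, E all held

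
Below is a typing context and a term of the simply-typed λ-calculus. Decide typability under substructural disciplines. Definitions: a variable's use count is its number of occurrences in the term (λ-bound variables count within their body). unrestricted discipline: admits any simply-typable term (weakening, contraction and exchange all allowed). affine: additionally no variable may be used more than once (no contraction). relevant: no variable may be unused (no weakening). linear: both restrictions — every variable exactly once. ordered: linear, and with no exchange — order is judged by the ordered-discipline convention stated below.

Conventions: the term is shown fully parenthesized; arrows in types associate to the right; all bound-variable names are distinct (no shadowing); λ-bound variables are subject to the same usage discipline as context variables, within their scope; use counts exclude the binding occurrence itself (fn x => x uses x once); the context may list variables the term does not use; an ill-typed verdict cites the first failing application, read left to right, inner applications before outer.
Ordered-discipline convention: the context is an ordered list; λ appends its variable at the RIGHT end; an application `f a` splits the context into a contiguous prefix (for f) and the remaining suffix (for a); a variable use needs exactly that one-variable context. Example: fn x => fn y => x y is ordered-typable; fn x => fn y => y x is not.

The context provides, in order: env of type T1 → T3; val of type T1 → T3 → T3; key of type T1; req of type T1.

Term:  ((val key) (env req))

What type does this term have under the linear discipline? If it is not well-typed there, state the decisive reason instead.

term : T3
usage: env: 1×, val: 1×, key: 1×, req: 1×
uses in reading order: val, key, env, req
typing: ✓ — T3
per-discipline verdicts: ordered ✗; linear ✓; affine ✓; relevant ✓; unrestricted ✓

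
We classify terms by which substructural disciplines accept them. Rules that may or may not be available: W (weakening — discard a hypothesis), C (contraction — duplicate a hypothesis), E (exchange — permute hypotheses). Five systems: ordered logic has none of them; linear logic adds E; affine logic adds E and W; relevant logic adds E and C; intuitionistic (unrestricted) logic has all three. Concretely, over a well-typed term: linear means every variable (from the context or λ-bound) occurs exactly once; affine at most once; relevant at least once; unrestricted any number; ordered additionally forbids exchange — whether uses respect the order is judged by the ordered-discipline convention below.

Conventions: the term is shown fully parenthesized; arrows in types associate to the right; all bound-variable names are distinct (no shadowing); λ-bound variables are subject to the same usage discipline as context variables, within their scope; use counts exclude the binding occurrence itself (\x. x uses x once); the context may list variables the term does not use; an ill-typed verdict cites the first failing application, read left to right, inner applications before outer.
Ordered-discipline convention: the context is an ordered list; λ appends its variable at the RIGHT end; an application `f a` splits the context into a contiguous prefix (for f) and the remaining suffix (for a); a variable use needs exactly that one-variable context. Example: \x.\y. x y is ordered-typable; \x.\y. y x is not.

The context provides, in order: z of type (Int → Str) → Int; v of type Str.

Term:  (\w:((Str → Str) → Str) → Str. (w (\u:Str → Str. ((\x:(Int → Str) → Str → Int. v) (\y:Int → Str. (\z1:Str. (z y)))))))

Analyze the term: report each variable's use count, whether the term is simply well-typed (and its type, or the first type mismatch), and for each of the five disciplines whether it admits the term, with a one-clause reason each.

use counts: z: 1, v: 1, w [bound]: 1, u [bound]: 0, x [bound]: 0, y [bound]: 1, z1 [bound]: 0
left-to-right use order: w, v, z, y
typing: the term checks, with type (((Str → Str) → Str) → Str) → Str
ordered: ✗ — u, x, z1 left unused
linear: ✗ — u, x, z1 left unused
affine: ✓ — z, v, w, u, x, y, z1: no repeats, contraction unneeded
relevant: ✗ — u, x, z1 left unused
unrestricted: ✓ — type-checks ((((Str → Str) → Str) → Str) → Str) and nothing is barred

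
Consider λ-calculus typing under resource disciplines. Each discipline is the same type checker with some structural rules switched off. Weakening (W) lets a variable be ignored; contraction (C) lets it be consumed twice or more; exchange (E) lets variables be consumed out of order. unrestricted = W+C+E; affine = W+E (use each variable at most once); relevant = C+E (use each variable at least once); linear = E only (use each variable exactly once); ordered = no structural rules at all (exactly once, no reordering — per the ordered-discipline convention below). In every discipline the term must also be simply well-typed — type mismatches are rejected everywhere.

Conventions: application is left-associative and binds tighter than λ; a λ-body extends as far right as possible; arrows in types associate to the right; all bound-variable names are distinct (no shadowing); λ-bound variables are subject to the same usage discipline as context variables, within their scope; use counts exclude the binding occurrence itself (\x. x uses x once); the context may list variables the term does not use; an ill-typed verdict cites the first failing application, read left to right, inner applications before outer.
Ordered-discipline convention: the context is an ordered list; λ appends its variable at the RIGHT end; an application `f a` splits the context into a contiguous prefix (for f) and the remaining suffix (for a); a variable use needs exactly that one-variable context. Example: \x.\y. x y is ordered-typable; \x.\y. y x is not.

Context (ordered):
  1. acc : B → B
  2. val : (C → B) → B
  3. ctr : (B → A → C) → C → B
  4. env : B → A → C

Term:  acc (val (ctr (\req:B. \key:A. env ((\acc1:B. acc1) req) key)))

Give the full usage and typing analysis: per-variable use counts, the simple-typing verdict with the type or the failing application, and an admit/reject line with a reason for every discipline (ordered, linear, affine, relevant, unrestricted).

usage: acc: 1×; val: 1×; ctr: 1×; env: 1×; req (bound): 1×; key (bound): 1×; acc1 (bound): 1×
uses in reading order: acc, val, ctr, env, acc1, req, key
typing: ✓ — B
ordered ✓ (acc, val, ctr, env, req, key, acc1: once each, no exchange needed)
linear ✓ (exactly-once usage across acc, val, ctr, env, req, key, acc1)
affine ✓ (none of acc, val, ctr, env, req, key, acc1 used more than once)
relevant ✓ (acc, val, ctr, env, req, key, acc1: all used, weakening unneeded)
unrestricted ✓ (simply typable at B; W, C, E all held)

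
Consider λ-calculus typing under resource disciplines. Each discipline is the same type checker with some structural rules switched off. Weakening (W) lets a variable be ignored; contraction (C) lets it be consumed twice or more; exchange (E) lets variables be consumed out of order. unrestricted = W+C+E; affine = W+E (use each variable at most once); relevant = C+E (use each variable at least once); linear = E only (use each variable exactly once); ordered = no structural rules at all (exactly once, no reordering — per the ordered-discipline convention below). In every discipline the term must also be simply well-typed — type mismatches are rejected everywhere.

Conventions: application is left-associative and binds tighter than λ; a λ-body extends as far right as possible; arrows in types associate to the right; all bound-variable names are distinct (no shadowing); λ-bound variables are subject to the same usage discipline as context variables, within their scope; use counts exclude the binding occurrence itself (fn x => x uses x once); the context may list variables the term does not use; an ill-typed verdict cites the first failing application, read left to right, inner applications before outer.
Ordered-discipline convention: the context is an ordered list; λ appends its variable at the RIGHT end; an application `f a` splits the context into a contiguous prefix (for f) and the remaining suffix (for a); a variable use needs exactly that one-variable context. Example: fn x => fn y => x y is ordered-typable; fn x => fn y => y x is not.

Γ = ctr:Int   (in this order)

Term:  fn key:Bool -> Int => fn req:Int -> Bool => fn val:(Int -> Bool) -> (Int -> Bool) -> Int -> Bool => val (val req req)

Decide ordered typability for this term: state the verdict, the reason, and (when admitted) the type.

no — uses contraction: req ×2, val ×2; unused: ctr, key — weakening required
use counts: ctr: 0; key [bound]: 0; req [bound]: 2; val [bound]: 2
use order (left to right): val, val, req, req
typing: the term checks, with type (Bool -> Int) -> (Int -> Bool) -> ((Int -> Bool) -> (Int -> Bool) -> Int -> Bool) -> (Int -> Bool) -> Int -> Bool
all disciplines: ordered ✗ | linear ✗ | affine ✗ | relevant ✗ | unrestricted ✓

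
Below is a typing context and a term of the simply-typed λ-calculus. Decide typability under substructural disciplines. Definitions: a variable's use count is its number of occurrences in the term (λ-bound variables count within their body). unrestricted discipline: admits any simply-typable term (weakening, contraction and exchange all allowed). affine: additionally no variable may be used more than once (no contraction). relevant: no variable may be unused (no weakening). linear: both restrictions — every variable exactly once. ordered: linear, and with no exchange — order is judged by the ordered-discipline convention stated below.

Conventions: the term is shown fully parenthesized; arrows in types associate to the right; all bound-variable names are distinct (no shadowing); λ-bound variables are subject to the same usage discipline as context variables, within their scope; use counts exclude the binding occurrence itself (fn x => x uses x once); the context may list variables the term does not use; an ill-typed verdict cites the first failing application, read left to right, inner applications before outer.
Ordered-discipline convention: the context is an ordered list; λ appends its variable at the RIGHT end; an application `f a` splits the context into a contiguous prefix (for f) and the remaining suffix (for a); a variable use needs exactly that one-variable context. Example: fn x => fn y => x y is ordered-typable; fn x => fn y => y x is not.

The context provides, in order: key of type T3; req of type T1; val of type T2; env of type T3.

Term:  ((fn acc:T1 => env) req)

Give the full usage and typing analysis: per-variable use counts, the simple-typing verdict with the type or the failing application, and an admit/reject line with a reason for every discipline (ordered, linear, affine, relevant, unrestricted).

usage: key ×0; req ×1; val ×0; env ×1; acc (bound) ×0
left-to-right use order: env, req
typing: well-typed — term : T3
ordered: ✗, unused: key, val, acc — weakening required
linear: ✗, unused: key, val, acc — weakening required
affine: ✓, key, req, val, env, acc: no repeats, contraction unneeded
relevant: ✗, unused: key, val, acc — weakening required
unrestricted: ✓, well-typed at T3; no restrictions here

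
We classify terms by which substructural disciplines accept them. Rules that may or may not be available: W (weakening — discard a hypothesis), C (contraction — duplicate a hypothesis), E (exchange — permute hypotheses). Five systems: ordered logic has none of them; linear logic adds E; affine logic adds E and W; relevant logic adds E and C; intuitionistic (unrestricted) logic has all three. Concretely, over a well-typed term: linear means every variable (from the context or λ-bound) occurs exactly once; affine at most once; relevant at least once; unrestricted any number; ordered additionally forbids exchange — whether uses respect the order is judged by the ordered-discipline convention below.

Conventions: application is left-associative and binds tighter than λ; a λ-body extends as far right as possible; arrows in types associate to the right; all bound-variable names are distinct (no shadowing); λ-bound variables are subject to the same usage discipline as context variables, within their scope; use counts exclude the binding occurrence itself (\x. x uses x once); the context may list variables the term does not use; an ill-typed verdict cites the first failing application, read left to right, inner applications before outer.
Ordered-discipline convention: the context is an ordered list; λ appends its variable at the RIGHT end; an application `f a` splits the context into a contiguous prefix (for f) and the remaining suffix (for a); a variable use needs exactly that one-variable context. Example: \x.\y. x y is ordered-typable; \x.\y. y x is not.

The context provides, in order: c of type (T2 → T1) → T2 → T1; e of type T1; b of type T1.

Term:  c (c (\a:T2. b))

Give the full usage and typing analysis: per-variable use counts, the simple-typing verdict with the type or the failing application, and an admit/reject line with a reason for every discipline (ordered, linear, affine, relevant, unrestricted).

use counts: c: 2×, e: 0×, b: 1×, a (λ-bound): 0×
uses in reading order: c, c, b
typing: the term checks, with type T2 → T1
ordered: ✗ — needs contraction — c ×2; unused: e, a — weakening required
linear: ✗ — needs contraction — c ×2; unused: e, a — weakening required
affine: ✗ — needs contraction — c ×2
relevant: ✗ — unused: e, a — weakening required
unrestricted: ✓ — simply typable at T2 → T1; W, C, E all held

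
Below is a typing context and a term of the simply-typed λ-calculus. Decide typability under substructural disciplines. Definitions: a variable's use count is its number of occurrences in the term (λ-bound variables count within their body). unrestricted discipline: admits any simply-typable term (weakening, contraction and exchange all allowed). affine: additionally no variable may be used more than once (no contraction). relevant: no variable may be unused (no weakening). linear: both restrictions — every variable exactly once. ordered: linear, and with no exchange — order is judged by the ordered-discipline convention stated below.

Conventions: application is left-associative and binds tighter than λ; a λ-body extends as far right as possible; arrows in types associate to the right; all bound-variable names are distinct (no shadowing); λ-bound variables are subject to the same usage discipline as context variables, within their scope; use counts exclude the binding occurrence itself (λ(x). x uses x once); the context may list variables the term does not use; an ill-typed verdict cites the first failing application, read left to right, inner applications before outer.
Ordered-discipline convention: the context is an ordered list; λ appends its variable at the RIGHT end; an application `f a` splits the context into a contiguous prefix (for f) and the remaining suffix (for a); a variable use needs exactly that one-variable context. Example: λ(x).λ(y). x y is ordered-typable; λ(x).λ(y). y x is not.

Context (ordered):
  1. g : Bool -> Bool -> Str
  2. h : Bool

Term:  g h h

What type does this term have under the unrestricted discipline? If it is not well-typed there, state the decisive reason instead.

term : Str
usage: g: 1; h: 2
uses in reading order: g, h, h
typing: the term checks, with type Str
summary: ordered ✗ · linear ✗ · affine ✗ · relevant ✓ · unrestricted ✓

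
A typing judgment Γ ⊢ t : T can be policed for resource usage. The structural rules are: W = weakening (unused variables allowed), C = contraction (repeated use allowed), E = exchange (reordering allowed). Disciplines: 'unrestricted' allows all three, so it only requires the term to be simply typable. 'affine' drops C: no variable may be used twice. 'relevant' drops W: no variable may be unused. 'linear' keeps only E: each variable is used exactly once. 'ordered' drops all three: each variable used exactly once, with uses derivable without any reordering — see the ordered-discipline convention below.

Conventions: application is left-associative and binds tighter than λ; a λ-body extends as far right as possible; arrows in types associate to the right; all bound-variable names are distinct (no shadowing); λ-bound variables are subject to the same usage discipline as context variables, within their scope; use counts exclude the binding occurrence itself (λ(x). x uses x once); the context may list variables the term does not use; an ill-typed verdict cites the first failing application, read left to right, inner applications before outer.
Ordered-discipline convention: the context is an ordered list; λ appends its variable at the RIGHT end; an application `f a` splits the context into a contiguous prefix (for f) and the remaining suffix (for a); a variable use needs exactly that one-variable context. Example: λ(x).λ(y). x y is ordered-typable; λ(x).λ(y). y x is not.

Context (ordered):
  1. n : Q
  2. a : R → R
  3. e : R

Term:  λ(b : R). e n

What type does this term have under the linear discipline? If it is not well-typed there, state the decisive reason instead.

not well-typed under linear — the type mismatch rejects it
variable uses: n: 1×; a: 0×; e: 1×; b (λ-bound): 0×
use order (left to right): e, n
typing: ill-typed: applying a non-function (R)
all disciplines: ordered ✗, linear ✗, affine ✗, relevant ✗, unrestricted ✗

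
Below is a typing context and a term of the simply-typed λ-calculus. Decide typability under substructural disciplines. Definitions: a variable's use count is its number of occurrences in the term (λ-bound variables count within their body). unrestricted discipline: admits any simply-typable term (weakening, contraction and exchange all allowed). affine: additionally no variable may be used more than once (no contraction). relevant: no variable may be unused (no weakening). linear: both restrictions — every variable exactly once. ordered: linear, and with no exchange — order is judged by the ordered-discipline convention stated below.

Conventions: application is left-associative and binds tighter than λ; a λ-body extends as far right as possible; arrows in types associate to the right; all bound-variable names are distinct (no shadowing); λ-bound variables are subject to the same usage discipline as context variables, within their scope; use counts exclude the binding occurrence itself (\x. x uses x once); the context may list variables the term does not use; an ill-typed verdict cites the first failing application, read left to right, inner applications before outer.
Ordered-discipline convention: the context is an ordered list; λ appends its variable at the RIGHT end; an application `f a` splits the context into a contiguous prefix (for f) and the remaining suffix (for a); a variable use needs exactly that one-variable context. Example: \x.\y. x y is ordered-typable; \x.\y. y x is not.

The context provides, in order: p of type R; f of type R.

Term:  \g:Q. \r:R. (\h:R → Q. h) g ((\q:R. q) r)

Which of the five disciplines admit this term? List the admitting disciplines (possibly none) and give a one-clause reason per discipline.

admitting disciplines: none
variable uses: p: 0×; f: 0×; g [bound]: 1×; r [bound]: 1×; h [bound]: 1×; q [bound]: 1×
left-to-right use order: h, g, q, r
typing: ill-typed: argument of type Q where R → Q is required
ordered ✗ (fails simple typing)
linear ✗ (a type mismatch blocks all five)
affine ✗ (the type mismatch rejects it)
relevant ✗ (not simply typable)
unrestricted ✗ (fails simple typing)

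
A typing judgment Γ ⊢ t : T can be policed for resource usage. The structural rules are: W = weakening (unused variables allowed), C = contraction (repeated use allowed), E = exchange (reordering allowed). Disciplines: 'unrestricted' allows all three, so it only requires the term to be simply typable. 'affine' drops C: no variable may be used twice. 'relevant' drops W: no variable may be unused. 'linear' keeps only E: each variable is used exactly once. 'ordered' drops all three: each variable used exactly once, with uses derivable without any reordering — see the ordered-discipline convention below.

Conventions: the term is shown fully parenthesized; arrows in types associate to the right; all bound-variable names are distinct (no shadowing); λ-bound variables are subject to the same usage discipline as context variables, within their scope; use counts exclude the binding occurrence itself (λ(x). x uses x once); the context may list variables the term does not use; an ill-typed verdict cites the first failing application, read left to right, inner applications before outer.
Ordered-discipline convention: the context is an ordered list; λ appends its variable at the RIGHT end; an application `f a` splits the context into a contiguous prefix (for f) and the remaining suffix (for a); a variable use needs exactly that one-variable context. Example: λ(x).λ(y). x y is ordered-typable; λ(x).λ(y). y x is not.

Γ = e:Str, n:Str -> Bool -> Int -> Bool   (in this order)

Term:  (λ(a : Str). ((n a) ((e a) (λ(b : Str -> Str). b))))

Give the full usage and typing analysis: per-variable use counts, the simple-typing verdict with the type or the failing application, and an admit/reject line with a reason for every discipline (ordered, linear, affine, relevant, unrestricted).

counts: e: 1×; n: 1×; a [bound]: 2×; b [bound]: 1×
order of uses: n, a, e, a, b
typing: ill-typed: non-function type Str applied to an argument
ordered: ✗ — fails simple typing
linear: ✗ — a type mismatch blocks all five
affine: ✗ — the type mismatch rejects it
relevant: ✗ — not simply typable
unrestricted: ✗ — fails simple typing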